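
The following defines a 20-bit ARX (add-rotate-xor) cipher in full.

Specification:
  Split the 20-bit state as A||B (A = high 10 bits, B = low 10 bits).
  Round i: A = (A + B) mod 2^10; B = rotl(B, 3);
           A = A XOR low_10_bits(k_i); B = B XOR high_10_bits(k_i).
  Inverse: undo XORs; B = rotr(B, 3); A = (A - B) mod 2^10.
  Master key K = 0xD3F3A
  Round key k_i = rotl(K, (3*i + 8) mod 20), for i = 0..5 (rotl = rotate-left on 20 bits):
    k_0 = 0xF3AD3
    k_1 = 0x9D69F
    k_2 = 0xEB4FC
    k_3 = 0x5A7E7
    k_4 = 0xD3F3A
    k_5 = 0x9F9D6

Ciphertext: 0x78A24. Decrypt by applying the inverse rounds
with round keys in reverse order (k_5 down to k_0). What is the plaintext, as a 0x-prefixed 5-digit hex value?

0x07EB3

s_0 = ciphertext = 0x78A24
s_1 = InvRound(s_0, k_5) = 0xCA50B
s_2 = InvRound(s_1, k_4) = 0x72E48
s_3 = InvRound(s_2, k_3) = 0x520E4
s_4 = InvRound(s_3, k_2) = 0x32CE9
s_5 = InvRound(s_4, k_1) = 0x00653
s_6 = InvRound(s_5, k_0) = 0x07EB3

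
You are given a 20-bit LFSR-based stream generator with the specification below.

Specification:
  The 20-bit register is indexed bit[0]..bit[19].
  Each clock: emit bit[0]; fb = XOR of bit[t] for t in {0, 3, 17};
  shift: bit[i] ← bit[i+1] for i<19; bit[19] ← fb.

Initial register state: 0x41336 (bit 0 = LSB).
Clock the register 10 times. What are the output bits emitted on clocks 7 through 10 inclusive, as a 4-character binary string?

reg_0 = 0x41336
clock 1: out=0, reg = 0x2099B
clock 2: out=1, reg = 0x904CD
clock 3: out=1, reg = 0x48266
clock 4: out=0, reg = 0x24133
clock 5: out=1, reg = 0x12099
clock 6: out=1, reg = 0x0904C
clock 7: out=0, reg = 0x84826
clock 8: out=0, reg = 0x42413
clock 9: out=1, reg = 0xA1209
clock 10: out=1, reg = 0xD0904

0011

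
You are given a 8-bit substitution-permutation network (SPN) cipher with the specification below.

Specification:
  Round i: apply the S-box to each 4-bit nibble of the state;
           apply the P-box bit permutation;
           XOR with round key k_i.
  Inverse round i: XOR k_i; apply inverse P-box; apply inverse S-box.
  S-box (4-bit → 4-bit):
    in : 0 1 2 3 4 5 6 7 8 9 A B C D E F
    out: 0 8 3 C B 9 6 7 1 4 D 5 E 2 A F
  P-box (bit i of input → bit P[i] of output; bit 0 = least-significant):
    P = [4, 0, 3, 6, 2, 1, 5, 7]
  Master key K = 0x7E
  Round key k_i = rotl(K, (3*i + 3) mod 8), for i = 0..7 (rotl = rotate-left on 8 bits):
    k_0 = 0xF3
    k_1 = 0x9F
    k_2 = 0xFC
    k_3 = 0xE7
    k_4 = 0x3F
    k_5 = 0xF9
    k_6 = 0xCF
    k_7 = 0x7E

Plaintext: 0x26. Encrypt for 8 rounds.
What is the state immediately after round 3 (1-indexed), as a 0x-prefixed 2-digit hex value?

s_0 = plaintext = 0x26
s_1 = Round(s_0, k_0) = 0xFC
s_2 = Round(s_1, k_1) = 0x70
s_3 = Round(s_2, k_2) = 0xDA
s_4 = Round(s_3, k_3) = 0xBD
s_5 = Round(s_4, k_4) = 0x1A
s_6 = Round(s_5, k_5) = 0x21
s_7 = Round(s_6, k_6) = 0x89
s_8 = Round(s_7, k_7) = 0x72

0xDA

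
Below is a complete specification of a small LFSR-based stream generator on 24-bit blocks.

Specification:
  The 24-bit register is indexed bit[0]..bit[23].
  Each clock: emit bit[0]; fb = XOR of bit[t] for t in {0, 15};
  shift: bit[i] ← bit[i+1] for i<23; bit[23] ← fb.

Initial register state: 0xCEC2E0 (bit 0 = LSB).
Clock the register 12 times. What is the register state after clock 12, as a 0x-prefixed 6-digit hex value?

reg_0 = 0xCEC2E0
clock 1: out=0, reg = 0xE76170
clock 2: out=0, reg = 0x73B0B8
clock 3: out=0, reg = 0xB9D85C
clock 4: out=0, reg = 0xDCEC2E
clock 5: out=0, reg = 0xEE7617
clock 6: out=1, reg = 0xF73B0B
clock 7: out=1, reg = 0xFB9D85
clock 8: out=1, reg = 0x7DCEC2
clock 9: out=0, reg = 0xBEE761
clock 10: out=1, reg = 0x5F73B0
clock 11: out=0, reg = 0x2FB9D8
clock 12: out=0, reg = 0x97DCEC

0x97DCEC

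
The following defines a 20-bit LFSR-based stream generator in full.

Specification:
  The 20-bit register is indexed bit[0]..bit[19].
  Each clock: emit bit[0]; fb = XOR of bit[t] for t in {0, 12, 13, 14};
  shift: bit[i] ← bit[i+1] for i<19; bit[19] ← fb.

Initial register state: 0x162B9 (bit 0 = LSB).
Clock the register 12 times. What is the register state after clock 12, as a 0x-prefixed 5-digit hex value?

reg_0 = 0x162B9
clock 1: out=1, reg = 0x8B15C
clock 2: out=0, reg = 0x458AE
clock 3: out=0, reg = 0x22C57
clock 4: out=1, reg = 0x1162B
clock 5: out=1, reg = 0x08B15
clock 6: out=1, reg = 0x8458A
clock 7: out=0, reg = 0xC22C5
clock 8: out=1, reg = 0x61162
clock 9: out=0, reg = 0xB08B1
clock 10: out=1, reg = 0xD8458
clock 11: out=0, reg = 0x6C22C
clock 12: out=0, reg = 0xB6116

0xB6116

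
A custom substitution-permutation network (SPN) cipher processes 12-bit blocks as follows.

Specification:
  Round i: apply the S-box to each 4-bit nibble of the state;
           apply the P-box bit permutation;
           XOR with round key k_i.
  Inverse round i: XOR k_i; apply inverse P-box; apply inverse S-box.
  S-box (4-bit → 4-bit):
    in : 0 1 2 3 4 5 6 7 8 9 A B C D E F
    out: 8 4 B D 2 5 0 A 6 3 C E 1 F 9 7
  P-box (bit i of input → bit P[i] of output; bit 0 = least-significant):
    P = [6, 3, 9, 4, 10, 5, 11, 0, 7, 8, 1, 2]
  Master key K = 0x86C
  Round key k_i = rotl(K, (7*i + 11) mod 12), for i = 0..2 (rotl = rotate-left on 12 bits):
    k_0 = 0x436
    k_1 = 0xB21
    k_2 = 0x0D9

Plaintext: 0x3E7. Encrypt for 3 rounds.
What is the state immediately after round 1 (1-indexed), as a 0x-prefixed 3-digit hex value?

0x0A9

s_0 = plaintext = 0x3E7
s_1 = Round(s_0, k_0) = 0x0A9
s_2 = Round(s_1, k_1) = 0x36C
s_3 = Round(s_2, k_2) = 0x01F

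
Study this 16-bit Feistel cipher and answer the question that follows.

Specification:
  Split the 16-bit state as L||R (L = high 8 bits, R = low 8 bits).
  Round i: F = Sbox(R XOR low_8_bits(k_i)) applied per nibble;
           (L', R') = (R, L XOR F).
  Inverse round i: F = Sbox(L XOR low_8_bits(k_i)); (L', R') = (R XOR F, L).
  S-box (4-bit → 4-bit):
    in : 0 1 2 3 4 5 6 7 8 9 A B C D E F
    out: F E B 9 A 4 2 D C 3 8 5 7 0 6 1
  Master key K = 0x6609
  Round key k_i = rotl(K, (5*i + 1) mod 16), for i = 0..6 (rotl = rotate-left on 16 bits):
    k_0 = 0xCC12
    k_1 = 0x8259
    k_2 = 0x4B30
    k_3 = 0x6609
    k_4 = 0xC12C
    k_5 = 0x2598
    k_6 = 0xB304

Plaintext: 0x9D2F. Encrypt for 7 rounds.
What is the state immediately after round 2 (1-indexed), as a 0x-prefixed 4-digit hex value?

0x0D65

s_0 = plaintext = 0x9D2F
s_1 = Round(s_0, k_0) = 0x2F0D
s_2 = Round(s_1, k_1) = 0x0D65
s_3 = Round(s_2, k_2) = 0x6549
s_4 = Round(s_3, k_3) = 0x49CA
s_5 = Round(s_4, k_4) = 0xCA2B
s_6 = Round(s_5, k_5) = 0x2B93
s_7 = Round(s_6, k_6) = 0x9316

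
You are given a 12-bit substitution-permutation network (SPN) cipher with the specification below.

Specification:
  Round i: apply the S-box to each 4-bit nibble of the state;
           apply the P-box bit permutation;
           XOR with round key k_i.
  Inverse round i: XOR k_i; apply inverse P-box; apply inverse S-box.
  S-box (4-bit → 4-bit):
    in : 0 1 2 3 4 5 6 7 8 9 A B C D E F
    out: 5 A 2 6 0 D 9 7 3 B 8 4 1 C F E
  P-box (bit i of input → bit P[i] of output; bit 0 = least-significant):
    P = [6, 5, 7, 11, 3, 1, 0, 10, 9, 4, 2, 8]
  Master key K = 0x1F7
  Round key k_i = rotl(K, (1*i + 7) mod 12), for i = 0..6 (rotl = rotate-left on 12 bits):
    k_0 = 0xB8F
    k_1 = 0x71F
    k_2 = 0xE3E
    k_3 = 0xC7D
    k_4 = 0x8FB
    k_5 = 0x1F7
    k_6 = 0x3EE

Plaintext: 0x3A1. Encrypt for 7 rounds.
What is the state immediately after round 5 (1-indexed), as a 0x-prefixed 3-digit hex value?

0x1EE

s_0 = plaintext = 0x3A1
s_1 = Round(s_0, k_0) = 0x7BB
s_2 = Round(s_1, k_1) = 0x58A
s_3 = Round(s_2, k_2) = 0x530
s_4 = Round(s_3, k_3) = 0xFBA
s_5 = Round(s_4, k_4) = 0x1EE
s_6 = Round(s_5, k_5) = 0xC0C
s_7 = Round(s_6, k_6) = 0x1A7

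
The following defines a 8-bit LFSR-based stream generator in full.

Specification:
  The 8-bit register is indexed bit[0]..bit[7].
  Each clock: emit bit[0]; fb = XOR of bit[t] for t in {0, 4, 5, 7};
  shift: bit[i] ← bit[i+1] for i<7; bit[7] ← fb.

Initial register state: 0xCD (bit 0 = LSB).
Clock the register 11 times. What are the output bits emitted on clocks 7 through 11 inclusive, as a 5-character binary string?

11010

reg_0 = 0xCD
clock 1: out=1, reg = 0x66
clock 2: out=0, reg = 0xB3
clock 3: out=1, reg = 0x59
clock 4: out=1, reg = 0x2C
clock 5: out=0, reg = 0x96
clock 6: out=0, reg = 0x4B
clock 7: out=1, reg = 0xA5
clock 8: out=1, reg = 0xD2
clock 9: out=0, reg = 0x69
clock 10: out=1, reg = 0x34
clock 11: out=0, reg = 0x1A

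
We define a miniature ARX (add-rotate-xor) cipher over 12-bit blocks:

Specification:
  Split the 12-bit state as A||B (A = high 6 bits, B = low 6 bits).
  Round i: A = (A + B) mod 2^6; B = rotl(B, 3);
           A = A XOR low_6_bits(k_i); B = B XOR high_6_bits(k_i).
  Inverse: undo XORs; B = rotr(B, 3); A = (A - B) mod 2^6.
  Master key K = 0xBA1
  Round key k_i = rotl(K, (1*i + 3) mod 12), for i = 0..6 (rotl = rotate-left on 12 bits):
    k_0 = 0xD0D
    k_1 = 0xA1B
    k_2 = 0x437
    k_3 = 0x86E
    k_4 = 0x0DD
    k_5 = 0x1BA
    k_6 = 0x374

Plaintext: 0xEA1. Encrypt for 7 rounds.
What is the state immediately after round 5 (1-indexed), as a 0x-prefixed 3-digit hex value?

s_0 = plaintext = 0xEA1
s_1 = Round(s_0, k_0) = 0x5B8
s_2 = Round(s_1, k_1) = 0x56F
s_3 = Round(s_2, k_2) = 0xCED
s_4 = Round(s_3, k_3) = 0x38C
s_5 = Round(s_4, k_4) = 0x1E2
s_6 = Round(s_5, k_5) = 0x4D2
s_7 = Round(s_6, k_6) = 0x45F

0x1E2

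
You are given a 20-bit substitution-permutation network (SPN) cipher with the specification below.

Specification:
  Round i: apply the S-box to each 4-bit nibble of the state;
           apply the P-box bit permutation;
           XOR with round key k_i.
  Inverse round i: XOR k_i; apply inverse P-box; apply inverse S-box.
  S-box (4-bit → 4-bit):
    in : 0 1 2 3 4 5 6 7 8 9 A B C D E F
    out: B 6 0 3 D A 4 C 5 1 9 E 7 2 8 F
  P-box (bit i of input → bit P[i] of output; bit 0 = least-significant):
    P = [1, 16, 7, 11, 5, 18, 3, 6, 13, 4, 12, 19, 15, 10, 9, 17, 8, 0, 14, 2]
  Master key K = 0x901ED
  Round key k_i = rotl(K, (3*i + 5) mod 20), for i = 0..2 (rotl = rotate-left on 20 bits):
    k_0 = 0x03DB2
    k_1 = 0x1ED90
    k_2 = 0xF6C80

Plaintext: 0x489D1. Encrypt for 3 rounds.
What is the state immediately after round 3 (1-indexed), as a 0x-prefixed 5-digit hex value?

0x844A1

s_0 = plaintext = 0x489D1
s_1 = Round(s_0, k_0) = 0x5DE36
s_2 = Round(s_1, k_1) = 0xDE935
s_3 = Round(s_2, k_2) = 0x844A1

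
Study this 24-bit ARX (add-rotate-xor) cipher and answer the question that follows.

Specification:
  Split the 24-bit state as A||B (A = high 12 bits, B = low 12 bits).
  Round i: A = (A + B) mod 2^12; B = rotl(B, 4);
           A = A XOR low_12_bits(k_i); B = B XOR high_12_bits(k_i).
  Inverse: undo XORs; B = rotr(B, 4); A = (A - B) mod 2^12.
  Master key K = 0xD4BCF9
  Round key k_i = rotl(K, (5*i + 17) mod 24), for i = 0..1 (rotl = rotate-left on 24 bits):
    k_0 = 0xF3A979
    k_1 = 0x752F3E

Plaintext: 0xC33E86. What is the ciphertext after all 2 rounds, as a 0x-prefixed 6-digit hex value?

s_0 = plaintext = 0xC33E86
s_1 = Round(s_0, k_0) = 0x3C0754
s_2 = Round(s_1, k_1) = 0x42A215

0x42A215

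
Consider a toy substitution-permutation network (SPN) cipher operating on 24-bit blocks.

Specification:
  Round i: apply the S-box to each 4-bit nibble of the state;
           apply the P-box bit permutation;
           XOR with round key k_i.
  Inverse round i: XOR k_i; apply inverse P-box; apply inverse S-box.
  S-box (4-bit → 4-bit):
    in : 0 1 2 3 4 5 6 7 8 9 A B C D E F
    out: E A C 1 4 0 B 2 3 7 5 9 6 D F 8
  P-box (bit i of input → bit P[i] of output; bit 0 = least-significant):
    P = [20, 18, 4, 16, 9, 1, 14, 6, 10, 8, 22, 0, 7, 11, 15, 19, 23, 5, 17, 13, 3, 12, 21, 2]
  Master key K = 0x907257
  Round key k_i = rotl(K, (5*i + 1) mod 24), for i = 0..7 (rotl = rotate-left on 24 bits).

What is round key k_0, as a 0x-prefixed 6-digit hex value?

0x20E4AF

K = 0x907257
k_0 = rotl(K, (5*0+1) mod 24) = rotl(K, 1) = 0x20E4AF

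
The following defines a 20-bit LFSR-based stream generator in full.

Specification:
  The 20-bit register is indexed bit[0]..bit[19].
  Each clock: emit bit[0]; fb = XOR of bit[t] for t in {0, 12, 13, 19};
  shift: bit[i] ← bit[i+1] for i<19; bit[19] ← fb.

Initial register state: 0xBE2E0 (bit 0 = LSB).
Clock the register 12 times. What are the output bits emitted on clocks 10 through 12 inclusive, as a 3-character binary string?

reg_0 = 0xBE2E0
clock 1: out=0, reg = 0x5F170
clock 2: out=0, reg = 0x2F8B8
clock 3: out=0, reg = 0x17C5C
clock 4: out=0, reg = 0x0BE2E
clock 5: out=0, reg = 0x05F17
clock 6: out=1, reg = 0x02F8B
clock 7: out=1, reg = 0x017C5
clock 8: out=1, reg = 0x00BE2
clock 9: out=0, reg = 0x005F1
clock 10: out=1, reg = 0x802F8
clock 11: out=0, reg = 0xC017C
clock 12: out=0, reg = 0xE00BE

100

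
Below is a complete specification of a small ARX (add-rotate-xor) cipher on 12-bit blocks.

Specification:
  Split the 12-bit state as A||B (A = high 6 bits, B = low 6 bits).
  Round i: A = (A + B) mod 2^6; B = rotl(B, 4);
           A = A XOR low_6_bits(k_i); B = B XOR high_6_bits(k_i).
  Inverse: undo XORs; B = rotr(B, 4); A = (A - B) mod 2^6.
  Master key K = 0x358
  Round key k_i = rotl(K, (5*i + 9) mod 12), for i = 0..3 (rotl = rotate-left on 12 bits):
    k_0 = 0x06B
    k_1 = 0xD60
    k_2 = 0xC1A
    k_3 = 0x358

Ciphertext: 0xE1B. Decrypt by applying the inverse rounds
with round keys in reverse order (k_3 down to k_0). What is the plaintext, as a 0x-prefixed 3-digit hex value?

0xC70

s_0 = ciphertext = 0xE1B
s_1 = InvRound(s_0, k_3) = 0x1D9
s_2 = InvRound(s_1, k_2) = 0xDE6
s_3 = InvRound(s_2, k_1) = 0x28D
s_4 = InvRound(s_3, k_0) = 0xC70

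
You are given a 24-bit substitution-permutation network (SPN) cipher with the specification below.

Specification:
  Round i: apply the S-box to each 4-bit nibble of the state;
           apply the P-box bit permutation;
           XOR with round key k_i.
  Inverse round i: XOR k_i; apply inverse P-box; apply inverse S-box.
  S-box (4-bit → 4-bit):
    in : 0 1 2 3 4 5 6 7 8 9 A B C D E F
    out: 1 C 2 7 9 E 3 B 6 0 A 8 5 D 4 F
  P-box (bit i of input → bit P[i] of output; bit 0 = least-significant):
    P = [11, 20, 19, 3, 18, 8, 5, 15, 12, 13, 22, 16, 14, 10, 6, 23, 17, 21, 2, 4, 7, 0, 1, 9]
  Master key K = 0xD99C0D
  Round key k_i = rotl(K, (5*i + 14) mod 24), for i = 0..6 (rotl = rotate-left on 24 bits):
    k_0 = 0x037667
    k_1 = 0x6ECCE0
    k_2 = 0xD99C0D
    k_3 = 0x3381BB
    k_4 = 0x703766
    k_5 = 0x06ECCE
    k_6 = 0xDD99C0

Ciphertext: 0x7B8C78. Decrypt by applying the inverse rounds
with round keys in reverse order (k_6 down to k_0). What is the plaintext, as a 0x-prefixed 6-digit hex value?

s_0 = ciphertext = 0x7B8C78
s_1 = InvRound(s_0, k_6) = 0x07A03B
s_2 = InvRound(s_1, k_5) = 0x613BE0
s_3 = InvRound(s_2, k_4) = 0xCE2B96
s_4 = InvRound(s_3, k_3) = 0xA8B5DF
s_5 = InvRound(s_4, k_2) = 0xCAE526
s_6 = InvRound(s_5, k_1) = 0xC81260
s_7 = InvRound(s_6, k_0) = 0x8C759E

0x8C759E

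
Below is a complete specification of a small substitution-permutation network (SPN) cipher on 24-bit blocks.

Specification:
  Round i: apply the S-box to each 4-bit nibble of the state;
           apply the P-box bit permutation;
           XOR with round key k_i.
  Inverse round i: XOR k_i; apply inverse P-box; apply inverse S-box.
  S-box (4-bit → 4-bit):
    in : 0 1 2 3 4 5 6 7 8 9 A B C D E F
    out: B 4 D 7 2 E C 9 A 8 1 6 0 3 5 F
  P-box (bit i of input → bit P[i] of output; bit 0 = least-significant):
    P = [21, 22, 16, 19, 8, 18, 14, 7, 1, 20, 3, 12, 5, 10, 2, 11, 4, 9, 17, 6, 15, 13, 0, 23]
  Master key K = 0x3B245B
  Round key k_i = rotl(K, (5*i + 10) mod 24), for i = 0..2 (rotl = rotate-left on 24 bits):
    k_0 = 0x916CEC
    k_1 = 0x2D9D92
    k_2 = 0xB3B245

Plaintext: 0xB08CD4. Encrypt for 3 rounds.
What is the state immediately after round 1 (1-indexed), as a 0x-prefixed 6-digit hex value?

0xD543BD

s_0 = plaintext = 0xB08CD4
s_1 = Round(s_0, k_0) = 0xD543BD
s_2 = Round(s_1, k_1) = 0x5B7BD8
s_3 = Round(s_2, k_2) = 0x6D996C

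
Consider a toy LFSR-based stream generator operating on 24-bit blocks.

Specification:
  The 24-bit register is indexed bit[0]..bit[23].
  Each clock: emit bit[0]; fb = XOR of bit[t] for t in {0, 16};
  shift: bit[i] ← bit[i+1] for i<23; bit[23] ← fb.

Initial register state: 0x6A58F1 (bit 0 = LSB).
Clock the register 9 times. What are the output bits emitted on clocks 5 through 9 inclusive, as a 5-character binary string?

11110

reg_0 = 0x6A58F1
clock 1: out=1, reg = 0xB52C78
clock 2: out=0, reg = 0xDA963C
clock 3: out=0, reg = 0x6D4B1E
clock 4: out=0, reg = 0xB6A58F
clock 5: out=1, reg = 0xDB52C7
clock 6: out=1, reg = 0x6DA963
clock 7: out=1, reg = 0x36D4B1
clock 8: out=1, reg = 0x9B6A58
clock 9: out=0, reg = 0xCDB52C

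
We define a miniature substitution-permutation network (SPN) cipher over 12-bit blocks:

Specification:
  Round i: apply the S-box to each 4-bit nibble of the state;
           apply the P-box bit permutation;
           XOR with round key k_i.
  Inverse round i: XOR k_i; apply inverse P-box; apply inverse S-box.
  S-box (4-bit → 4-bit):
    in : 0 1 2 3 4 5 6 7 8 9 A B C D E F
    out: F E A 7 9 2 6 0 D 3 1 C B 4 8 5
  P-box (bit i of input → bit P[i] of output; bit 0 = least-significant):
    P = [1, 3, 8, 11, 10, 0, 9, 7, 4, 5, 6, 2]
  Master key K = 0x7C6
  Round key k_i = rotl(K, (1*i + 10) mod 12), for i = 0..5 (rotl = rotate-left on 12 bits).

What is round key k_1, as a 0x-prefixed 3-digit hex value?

0x3E3

K = 0x7C6
k_0 = rotl(K, (1*0+10) mod 12) = rotl(K, 10) = 0x9F1
k_1 = rotl(K, (1*1+10) mod 12) = rotl(K, 11) = 0x3E3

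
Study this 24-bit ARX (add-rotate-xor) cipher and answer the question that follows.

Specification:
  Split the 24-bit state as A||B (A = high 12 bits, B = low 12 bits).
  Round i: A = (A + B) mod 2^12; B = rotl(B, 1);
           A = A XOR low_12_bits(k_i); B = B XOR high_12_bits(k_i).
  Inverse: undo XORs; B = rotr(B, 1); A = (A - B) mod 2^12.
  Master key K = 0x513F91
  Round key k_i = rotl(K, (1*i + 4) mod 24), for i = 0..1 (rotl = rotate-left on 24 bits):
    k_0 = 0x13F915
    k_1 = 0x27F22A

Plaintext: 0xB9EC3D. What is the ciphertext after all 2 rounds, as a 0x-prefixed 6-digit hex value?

0xA380F6

s_0 = plaintext = 0xB9EC3D
s_1 = Round(s_0, k_0) = 0xECE944
s_2 = Round(s_1, k_1) = 0xA380F6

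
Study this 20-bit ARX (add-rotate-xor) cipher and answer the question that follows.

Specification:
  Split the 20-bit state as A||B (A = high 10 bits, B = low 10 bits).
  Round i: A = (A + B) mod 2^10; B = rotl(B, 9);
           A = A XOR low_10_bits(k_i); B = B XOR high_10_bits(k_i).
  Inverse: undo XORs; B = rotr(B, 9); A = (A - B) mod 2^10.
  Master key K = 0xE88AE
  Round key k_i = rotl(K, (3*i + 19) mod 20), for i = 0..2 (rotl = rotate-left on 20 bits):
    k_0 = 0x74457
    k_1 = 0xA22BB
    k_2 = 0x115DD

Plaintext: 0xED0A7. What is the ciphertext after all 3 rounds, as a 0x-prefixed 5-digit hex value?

0x68FE1

s_0 = plaintext = 0xED0A7
s_1 = Round(s_0, k_0) = 0x03382
s_2 = Round(s_1, k_1) = 0x4D749
s_3 = Round(s_2, k_2) = 0x68FE1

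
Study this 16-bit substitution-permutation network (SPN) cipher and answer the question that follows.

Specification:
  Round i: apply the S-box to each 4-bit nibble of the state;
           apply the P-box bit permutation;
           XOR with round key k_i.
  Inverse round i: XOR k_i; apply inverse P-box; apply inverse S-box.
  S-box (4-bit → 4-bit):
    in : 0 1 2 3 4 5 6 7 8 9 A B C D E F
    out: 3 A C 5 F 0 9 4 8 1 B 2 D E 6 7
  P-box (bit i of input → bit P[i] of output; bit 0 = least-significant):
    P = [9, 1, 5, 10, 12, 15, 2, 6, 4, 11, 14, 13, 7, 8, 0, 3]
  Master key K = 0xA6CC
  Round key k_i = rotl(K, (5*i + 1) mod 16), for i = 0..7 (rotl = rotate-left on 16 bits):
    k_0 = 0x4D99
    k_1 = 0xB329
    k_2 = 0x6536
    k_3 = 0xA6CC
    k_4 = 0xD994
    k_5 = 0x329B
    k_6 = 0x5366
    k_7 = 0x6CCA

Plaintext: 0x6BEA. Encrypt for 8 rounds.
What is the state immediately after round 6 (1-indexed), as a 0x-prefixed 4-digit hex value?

s_0 = plaintext = 0x6BEA
s_1 = Round(s_0, k_0) = 0xC317
s_2 = Round(s_1, k_1) = 0x73D0
s_3 = Round(s_2, k_2) = 0xA761
s_4 = Round(s_3, k_3) = 0xF306
s_5 = Round(s_4, k_4) = 0x0E05
s_6 = Round(s_5, k_5) = 0xEB1B
s_7 = Round(s_6, k_6) = 0xDA25
s_8 = Round(s_7, k_7) = 0x4597

0xEB1B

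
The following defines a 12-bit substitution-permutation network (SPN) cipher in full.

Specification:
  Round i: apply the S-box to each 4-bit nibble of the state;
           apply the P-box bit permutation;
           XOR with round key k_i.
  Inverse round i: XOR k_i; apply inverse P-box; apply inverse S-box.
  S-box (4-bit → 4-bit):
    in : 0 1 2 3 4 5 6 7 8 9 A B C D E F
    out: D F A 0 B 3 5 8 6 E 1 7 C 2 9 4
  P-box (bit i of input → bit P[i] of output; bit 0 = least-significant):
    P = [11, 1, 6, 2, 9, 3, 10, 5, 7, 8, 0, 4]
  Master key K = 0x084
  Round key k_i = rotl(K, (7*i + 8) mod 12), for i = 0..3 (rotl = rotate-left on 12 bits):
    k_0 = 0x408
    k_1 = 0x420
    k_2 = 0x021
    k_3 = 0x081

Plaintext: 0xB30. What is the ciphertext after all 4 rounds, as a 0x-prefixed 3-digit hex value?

s_0 = plaintext = 0xB30
s_1 = Round(s_0, k_0) = 0xDCD
s_2 = Round(s_1, k_1) = 0x102
s_3 = Round(s_2, k_2) = 0x796
s_4 = Round(s_3, k_3) = 0xCF9

0xCF9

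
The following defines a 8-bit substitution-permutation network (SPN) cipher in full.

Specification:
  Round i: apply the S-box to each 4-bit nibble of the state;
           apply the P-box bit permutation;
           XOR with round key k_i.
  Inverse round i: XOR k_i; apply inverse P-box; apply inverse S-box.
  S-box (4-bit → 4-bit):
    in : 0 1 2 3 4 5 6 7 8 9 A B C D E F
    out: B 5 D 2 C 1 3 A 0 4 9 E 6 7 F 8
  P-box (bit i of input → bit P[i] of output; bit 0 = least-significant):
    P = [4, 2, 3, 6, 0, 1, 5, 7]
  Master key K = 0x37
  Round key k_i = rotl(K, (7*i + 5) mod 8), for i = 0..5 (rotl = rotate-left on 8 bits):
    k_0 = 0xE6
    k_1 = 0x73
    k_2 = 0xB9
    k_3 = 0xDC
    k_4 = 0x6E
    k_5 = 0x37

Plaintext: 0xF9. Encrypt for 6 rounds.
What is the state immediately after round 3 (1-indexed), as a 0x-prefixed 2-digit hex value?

0x14

s_0 = plaintext = 0xF9
s_1 = Round(s_0, k_0) = 0x6E
s_2 = Round(s_1, k_1) = 0x2C
s_3 = Round(s_2, k_2) = 0x14
s_4 = Round(s_3, k_3) = 0xB5
s_5 = Round(s_4, k_4) = 0xDC
s_6 = Round(s_5, k_5) = 0x18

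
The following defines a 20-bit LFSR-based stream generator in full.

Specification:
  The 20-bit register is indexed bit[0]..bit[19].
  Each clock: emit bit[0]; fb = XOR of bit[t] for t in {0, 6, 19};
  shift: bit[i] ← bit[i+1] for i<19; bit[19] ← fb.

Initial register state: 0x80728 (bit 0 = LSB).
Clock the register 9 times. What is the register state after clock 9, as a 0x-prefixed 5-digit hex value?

0x89C03

reg_0 = 0x80728
clock 1: out=0, reg = 0xC0394
clock 2: out=0, reg = 0xE01CA
clock 3: out=0, reg = 0x700E5
clock 4: out=1, reg = 0x38072
clock 5: out=0, reg = 0x9C039
clock 6: out=1, reg = 0x4E01C
clock 7: out=0, reg = 0x2700E
clock 8: out=0, reg = 0x13807
clock 9: out=1, reg = 0x89C03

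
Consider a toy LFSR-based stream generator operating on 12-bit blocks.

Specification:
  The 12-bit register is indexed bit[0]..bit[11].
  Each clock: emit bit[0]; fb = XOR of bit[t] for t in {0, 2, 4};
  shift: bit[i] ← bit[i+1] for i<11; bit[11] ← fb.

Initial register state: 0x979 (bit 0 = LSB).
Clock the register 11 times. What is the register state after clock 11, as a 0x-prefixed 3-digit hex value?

0x761

reg_0 = 0x979
clock 1: out=1, reg = 0x4BC
clock 2: out=0, reg = 0x25E
clock 3: out=0, reg = 0x12F
clock 4: out=1, reg = 0x097
clock 5: out=1, reg = 0x84B
clock 6: out=1, reg = 0xC25
clock 7: out=1, reg = 0x612
clock 8: out=0, reg = 0xB09
clock 9: out=1, reg = 0xD84
clock 10: out=0, reg = 0xEC2
clock 11: out=0, reg = 0x761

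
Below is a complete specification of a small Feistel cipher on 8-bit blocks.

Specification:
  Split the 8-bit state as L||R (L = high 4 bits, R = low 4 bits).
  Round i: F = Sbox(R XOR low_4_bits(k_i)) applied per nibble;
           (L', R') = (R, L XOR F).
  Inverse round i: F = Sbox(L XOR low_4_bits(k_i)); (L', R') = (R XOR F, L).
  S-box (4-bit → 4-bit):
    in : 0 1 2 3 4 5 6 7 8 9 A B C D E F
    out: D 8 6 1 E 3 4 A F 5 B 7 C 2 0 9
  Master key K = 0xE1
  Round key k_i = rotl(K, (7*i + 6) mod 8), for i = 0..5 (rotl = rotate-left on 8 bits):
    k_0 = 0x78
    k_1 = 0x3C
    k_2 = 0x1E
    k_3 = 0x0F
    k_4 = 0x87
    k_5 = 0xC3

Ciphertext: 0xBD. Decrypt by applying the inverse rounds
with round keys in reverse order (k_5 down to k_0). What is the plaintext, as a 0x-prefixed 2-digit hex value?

s_0 = ciphertext = 0xBD
s_1 = InvRound(s_0, k_5) = 0x2B
s_2 = InvRound(s_1, k_4) = 0x82
s_3 = InvRound(s_2, k_3) = 0x88
s_4 = InvRound(s_3, k_2) = 0xC8
s_5 = InvRound(s_4, k_1) = 0x5C
s_6 = InvRound(s_5, k_0) = 0xE5

0xE5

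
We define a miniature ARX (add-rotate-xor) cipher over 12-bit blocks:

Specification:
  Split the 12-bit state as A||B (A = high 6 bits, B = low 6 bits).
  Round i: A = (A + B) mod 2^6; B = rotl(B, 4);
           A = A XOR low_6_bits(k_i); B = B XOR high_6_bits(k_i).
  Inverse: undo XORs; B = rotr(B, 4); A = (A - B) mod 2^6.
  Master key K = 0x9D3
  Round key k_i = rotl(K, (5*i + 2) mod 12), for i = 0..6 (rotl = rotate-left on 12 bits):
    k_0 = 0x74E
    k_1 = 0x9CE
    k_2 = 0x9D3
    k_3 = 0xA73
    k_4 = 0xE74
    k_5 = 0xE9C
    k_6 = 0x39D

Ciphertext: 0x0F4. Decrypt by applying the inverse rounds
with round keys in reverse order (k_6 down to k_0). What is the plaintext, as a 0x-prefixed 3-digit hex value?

s_0 = ciphertext = 0x0F4
s_1 = InvRound(s_0, k_6) = 0xCEB
s_2 = InvRound(s_1, k_5) = 0xA85
s_3 = InvRound(s_2, k_4) = 0xAF3
s_4 = InvRound(s_3, k_3) = 0xBE9
s_5 = InvRound(s_4, k_2) = 0x138
s_6 = InvRound(s_5, k_1) = 0x37D
s_7 = InvRound(s_6, k_0) = 0x042

0x042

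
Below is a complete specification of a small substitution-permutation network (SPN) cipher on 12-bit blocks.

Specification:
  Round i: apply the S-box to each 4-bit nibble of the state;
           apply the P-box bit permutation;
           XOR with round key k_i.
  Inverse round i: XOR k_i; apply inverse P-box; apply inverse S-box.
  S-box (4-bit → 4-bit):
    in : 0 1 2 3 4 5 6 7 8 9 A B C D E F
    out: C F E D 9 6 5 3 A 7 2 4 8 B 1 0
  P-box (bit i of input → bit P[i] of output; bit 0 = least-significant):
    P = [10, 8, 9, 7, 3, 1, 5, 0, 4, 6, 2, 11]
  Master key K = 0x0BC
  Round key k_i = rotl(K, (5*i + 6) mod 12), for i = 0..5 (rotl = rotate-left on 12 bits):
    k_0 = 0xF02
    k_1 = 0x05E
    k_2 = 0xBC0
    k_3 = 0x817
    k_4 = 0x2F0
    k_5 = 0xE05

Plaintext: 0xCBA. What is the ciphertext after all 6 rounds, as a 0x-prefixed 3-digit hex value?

s_0 = plaintext = 0xCBA
s_1 = Round(s_0, k_0) = 0x622
s_2 = Round(s_1, k_1) = 0x3E9
s_3 = Round(s_2, k_2) = 0x4DC
s_4 = Round(s_3, k_3) = 0x08C
s_5 = Round(s_4, k_4) = 0xA77
s_6 = Round(s_5, k_5) = 0xB4F

0xB4F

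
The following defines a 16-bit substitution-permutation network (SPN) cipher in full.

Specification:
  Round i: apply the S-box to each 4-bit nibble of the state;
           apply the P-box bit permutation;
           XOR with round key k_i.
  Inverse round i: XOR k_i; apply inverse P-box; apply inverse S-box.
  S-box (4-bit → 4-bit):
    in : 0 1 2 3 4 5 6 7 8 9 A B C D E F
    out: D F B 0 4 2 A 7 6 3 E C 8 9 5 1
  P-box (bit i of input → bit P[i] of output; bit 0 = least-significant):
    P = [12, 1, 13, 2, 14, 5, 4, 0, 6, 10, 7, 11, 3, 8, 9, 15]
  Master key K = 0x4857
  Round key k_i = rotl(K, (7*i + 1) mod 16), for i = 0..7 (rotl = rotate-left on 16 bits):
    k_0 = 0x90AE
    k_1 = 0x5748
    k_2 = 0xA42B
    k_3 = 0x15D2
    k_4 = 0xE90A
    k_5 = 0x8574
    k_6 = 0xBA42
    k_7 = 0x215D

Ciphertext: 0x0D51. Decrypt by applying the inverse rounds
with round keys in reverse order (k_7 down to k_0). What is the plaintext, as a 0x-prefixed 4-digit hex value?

0x3EEF

s_0 = ciphertext = 0x0D51
s_1 = InvRound(s_0, k_7) = 0xF63B
s_2 = InvRound(s_1, k_6) = 0xF213
s_3 = InvRound(s_2, k_5) = 0x8921
s_4 = InvRound(s_3, k_4) = 0xF328
s_5 = InvRound(s_4, k_3) = 0x0778
s_6 = InvRound(s_5, k_2) = 0xAFB8
s_7 = InvRound(s_6, k_1) = 0xC07E
s_8 = InvRound(s_7, k_0) = 0x3EEF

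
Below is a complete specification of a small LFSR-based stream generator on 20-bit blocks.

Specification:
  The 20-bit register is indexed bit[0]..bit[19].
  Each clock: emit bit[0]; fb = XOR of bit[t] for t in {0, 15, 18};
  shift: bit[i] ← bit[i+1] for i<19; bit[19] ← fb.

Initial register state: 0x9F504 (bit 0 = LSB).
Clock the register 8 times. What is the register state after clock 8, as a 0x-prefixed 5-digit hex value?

reg_0 = 0x9F504
clock 1: out=0, reg = 0xCFA82
clock 2: out=0, reg = 0x67D41
clock 3: out=1, reg = 0x33EA0
clock 4: out=0, reg = 0x19F50
clock 5: out=0, reg = 0x8CFA8
clock 6: out=0, reg = 0xC67D4
clock 7: out=0, reg = 0xE33EA
clock 8: out=0, reg = 0xF19F5

0xF19F5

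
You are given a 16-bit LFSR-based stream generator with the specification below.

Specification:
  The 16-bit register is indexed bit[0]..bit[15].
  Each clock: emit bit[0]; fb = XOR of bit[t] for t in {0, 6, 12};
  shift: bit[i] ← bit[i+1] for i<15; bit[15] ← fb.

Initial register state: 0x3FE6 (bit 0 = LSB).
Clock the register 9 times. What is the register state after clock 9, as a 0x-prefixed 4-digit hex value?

reg_0 = 0x3FE6
clock 1: out=0, reg = 0x1FF3
clock 2: out=1, reg = 0x8FF9
clock 3: out=1, reg = 0x47FC
clock 4: out=0, reg = 0xA3FE
clock 5: out=0, reg = 0xD1FF
clock 6: out=1, reg = 0xE8FF
clock 7: out=1, reg = 0x747F
clock 8: out=1, reg = 0xBA3F
clock 9: out=1, reg = 0x5D1F

0x5D1F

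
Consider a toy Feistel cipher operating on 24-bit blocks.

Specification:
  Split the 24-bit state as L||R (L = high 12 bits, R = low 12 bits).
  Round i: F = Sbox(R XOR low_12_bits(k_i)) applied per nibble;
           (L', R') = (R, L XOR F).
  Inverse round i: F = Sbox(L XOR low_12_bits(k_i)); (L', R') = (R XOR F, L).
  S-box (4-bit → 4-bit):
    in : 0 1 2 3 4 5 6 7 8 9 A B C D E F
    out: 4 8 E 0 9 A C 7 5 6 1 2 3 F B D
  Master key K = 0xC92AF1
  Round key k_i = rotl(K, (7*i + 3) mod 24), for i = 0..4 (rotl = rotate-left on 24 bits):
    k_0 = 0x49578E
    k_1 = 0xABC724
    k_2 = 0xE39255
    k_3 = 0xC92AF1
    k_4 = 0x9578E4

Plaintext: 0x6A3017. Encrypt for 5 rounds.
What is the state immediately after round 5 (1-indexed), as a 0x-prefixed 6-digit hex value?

s_0 = plaintext = 0x6A3017
s_1 = Round(s_0, k_0) = 0x0171C5
s_2 = Round(s_1, k_1) = 0x1C5CAF
s_3 = Round(s_2, k_2) = 0xCAFA14
s_4 = Round(s_3, k_3) = 0xA14815
s_5 = Round(s_4, k_4) = 0x815ECC

0x815ECC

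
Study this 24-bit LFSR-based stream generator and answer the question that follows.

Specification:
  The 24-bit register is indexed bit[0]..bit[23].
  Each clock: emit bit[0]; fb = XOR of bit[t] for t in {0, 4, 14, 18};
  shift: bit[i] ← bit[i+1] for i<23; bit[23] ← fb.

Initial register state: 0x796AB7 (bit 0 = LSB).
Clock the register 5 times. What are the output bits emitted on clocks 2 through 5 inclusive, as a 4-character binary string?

1101

reg_0 = 0x796AB7
clock 1: out=1, reg = 0xBCB55B
clock 2: out=1, reg = 0xDE5AAD
clock 3: out=1, reg = 0xEF2D56
clock 4: out=0, reg = 0x7796AB
clock 5: out=1, reg = 0x3BCB55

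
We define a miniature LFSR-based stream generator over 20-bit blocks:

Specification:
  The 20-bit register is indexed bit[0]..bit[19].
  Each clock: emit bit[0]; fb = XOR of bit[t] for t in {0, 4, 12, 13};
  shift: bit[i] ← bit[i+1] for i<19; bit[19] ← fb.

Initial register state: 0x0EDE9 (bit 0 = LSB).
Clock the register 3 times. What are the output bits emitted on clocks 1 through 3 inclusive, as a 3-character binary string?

reg_0 = 0x0EDE9
clock 1: out=1, reg = 0x076F4
clock 2: out=0, reg = 0x83B7A
clock 3: out=0, reg = 0xC1DBD

100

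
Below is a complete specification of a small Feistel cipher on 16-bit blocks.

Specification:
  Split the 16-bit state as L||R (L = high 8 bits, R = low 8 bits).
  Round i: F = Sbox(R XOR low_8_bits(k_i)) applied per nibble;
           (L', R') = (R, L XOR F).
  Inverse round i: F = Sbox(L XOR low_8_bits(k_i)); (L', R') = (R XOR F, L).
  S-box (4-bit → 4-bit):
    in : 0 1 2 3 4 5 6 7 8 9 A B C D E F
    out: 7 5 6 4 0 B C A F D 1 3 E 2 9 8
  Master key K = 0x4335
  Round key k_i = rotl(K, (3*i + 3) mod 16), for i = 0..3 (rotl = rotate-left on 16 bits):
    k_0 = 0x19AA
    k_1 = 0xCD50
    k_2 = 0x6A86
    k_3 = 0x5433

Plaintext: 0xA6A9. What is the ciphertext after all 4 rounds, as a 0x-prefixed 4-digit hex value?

s_0 = plaintext = 0xA6A9
s_1 = Round(s_0, k_0) = 0xA9D2
s_2 = Round(s_1, k_1) = 0xD25F
s_3 = Round(s_2, k_2) = 0x5FFF
s_4 = Round(s_3, k_3) = 0xFFB1

0xFFB1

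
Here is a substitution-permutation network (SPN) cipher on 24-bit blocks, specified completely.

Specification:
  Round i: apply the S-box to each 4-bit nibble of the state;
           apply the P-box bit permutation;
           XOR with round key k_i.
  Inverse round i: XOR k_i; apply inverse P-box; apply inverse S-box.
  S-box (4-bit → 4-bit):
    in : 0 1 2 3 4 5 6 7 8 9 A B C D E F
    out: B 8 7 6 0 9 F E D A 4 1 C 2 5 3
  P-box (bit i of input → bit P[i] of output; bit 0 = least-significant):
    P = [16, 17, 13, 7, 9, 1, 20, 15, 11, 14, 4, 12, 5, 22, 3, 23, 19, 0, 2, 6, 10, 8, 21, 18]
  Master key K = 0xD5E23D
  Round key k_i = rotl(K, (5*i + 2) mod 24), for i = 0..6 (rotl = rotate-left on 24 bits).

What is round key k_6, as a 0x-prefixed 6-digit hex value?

0xE23DD5

K = 0xD5E23D
k_0 = rotl(K, (5*0+2) mod 24) = rotl(K, 2) = 0x5788F7
k_1 = rotl(K, (5*1+2) mod 24) = rotl(K, 7) = 0xF11EEA
k_2 = rotl(K, (5*2+2) mod 24) = rotl(K, 12) = 0x23DD5E
k_3 = rotl(K, (5*3+2) mod 24) = rotl(K, 17) = 0x7BABC4
k_4 = rotl(K, (5*4+2) mod 24) = rotl(K, 22) = 0x75788F
k_5 = rotl(K, (5*5+2) mod 24) = rotl(K, 3) = 0xAF11EE
k_6 = rotl(K, (5*6+2) mod 24) = rotl(K, 8) = 0xE23DD5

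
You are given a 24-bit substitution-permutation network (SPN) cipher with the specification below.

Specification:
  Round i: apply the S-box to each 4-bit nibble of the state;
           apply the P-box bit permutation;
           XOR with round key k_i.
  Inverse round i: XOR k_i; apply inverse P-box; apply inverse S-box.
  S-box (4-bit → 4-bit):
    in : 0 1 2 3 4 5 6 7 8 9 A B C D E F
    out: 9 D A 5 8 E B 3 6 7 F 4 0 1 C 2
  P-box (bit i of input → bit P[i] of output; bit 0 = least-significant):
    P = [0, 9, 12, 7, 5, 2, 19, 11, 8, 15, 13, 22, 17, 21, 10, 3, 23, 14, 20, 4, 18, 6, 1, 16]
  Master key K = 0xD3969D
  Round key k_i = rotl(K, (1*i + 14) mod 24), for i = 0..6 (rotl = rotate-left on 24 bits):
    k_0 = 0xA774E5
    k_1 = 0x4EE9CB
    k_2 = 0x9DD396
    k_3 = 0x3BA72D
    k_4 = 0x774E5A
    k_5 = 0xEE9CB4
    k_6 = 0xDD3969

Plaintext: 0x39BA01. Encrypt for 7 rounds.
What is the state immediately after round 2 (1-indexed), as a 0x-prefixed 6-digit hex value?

0xFA460A

s_0 = plaintext = 0x39BA01
s_1 = Round(s_0, k_0) = 0x738946
s_2 = Round(s_1, k_1) = 0xFA460A
s_3 = Round(s_2, k_2) = 0x4D086F
s_4 = Round(s_3, k_3) = 0xB80D01
s_5 = Round(s_4, k_4) = 0x6517F1
s_6 = Round(s_5, k_5) = 0xF94969
s_7 = Round(s_6, k_6) = 0x4DC204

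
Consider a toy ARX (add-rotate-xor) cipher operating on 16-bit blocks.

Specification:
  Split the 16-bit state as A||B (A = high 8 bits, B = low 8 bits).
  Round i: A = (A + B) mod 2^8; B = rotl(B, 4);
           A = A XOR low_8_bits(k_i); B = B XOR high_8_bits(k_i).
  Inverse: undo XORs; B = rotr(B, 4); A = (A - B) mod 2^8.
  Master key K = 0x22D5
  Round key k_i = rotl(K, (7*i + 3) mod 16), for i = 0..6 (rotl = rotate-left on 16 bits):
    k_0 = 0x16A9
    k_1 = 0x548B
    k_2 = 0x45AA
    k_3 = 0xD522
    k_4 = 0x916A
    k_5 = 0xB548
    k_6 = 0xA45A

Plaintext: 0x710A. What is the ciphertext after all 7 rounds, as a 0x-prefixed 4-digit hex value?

s_0 = plaintext = 0x710A
s_1 = Round(s_0, k_0) = 0xD2B6
s_2 = Round(s_1, k_1) = 0x033F
s_3 = Round(s_2, k_2) = 0xE8B6
s_4 = Round(s_3, k_3) = 0xBCBE
s_5 = Round(s_4, k_4) = 0x107A
s_6 = Round(s_5, k_5) = 0xC212
s_7 = Round(s_6, k_6) = 0x8E85

0x8E85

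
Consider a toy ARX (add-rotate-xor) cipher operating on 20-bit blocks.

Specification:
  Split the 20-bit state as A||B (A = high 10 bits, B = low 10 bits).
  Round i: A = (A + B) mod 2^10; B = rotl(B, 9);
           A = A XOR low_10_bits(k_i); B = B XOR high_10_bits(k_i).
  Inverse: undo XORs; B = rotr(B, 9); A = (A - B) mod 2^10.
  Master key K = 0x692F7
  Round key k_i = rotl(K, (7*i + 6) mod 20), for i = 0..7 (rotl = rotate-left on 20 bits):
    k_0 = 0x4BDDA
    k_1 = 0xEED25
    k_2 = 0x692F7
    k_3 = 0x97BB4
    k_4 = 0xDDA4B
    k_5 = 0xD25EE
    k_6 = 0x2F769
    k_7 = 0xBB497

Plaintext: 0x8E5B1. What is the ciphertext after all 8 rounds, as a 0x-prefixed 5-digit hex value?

s_0 = plaintext = 0x8E5B1
s_1 = Round(s_0, k_0) = 0x8C3F7
s_2 = Round(s_1, k_1) = 0xC0840
s_3 = Round(s_2, k_2) = 0x6D584
s_4 = Round(s_3, k_3) = 0x2369C
s_5 = Round(s_4, k_4) = 0x58A38
s_6 = Round(s_5, k_5) = 0x9D255
s_7 = Round(s_6, k_6) = 0xE8397
s_8 = Round(s_7, k_7) = 0xE8126

0xE8126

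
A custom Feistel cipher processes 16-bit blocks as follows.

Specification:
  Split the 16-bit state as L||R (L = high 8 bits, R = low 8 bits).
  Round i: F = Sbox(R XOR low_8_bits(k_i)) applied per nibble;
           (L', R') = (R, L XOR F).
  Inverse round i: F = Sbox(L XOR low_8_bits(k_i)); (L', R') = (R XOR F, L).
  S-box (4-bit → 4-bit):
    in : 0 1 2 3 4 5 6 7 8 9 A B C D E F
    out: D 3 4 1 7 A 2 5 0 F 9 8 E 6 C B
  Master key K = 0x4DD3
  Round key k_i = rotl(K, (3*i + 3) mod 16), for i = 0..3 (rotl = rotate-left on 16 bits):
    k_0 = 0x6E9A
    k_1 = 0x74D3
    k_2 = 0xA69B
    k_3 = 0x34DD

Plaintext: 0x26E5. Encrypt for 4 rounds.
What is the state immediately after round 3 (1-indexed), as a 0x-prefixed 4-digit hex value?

0x79B9

s_0 = plaintext = 0x26E5
s_1 = Round(s_0, k_0) = 0xE57D
s_2 = Round(s_1, k_1) = 0x7D79
s_3 = Round(s_2, k_2) = 0x79B9
s_4 = Round(s_3, k_3) = 0xB95E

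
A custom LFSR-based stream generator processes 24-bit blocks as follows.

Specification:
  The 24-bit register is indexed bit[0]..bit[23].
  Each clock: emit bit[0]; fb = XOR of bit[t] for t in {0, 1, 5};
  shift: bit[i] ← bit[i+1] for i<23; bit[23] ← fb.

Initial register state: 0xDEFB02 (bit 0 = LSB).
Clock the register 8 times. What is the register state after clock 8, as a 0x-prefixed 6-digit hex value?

0x5BDEFB

reg_0 = 0xDEFB02
clock 1: out=0, reg = 0xEF7D81
clock 2: out=1, reg = 0xF7BEC0
clock 3: out=0, reg = 0x7BDF60
clock 4: out=0, reg = 0xBDEFB0
clock 5: out=0, reg = 0xDEF7D8
clock 6: out=0, reg = 0x6F7BEC
clock 7: out=0, reg = 0xB7BDF6
clock 8: out=0, reg = 0x5BDEFB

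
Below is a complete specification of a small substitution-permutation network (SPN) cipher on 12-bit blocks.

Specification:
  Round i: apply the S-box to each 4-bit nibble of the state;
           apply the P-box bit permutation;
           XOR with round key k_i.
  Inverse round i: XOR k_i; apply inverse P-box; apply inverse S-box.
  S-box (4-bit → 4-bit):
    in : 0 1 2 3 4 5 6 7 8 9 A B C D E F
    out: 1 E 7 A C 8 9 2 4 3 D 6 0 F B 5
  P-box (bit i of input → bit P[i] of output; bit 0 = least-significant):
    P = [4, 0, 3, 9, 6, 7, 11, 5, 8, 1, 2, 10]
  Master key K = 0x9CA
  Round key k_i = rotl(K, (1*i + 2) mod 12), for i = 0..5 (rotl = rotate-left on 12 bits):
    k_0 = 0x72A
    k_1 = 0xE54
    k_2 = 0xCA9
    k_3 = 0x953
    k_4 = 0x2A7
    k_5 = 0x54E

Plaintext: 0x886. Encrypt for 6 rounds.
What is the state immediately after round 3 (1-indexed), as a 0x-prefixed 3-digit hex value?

s_0 = plaintext = 0x886
s_1 = Round(s_0, k_0) = 0xD3E
s_2 = Round(s_1, k_1) = 0x9E3
s_3 = Round(s_2, k_2) = 0xF4A
s_4 = Round(s_3, k_3) = 0x26F
s_5 = Round(s_4, k_4) = 0x3D9
s_6 = Round(s_5, k_5) = 0x9BD

0xF4A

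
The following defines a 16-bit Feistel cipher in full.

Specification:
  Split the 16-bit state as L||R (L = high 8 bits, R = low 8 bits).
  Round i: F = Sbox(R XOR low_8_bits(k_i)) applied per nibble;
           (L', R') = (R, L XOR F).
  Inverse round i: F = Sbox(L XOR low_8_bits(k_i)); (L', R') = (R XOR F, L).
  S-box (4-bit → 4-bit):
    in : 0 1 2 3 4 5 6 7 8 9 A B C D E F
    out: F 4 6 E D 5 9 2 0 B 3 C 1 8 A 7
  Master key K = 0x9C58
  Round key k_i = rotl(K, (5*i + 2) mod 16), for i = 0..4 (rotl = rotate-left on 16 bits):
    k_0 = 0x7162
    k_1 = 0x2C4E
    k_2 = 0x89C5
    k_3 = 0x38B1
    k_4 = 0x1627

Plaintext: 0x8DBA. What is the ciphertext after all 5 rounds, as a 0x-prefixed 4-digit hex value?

s_0 = plaintext = 0x8DBA
s_1 = Round(s_0, k_0) = 0xBA0D
s_2 = Round(s_1, k_1) = 0x0D64
s_3 = Round(s_2, k_2) = 0x6439
s_4 = Round(s_3, k_3) = 0x3964
s_5 = Round(s_4, k_4) = 0x64E7

0x64E7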